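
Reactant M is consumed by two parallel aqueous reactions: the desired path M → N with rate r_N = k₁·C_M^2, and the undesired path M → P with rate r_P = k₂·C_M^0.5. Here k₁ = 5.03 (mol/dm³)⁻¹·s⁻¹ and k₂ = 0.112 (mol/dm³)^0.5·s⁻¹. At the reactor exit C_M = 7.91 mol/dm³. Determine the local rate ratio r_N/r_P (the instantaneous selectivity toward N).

999

S_{N/P} = r_N/r_P = (k₁·C_M^2)/(k₂·C_M^0.5) = (k₁/k₂)·C_M^1.5.
= (5.03×7.910^2) / (0.112×7.910^0.5) = 314.7/0.3150 = 999.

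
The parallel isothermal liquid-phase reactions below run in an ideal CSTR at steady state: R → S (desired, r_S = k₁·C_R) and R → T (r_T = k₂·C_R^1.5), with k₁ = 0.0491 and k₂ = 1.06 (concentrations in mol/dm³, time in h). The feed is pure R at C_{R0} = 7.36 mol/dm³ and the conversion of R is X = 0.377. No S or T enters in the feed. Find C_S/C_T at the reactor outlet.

Exit C_R = C_{R0}(1−X) = 7.36×0.623 = 4.585 mol/dm³.
A CSTR operates uniformly at the exit composition, giving r_S = 0.2251 and r_T = 10.41 (each k·C_R^n at C_R = 4.585).
Overall selectivity = C_S/C_T = r_Sτ/(r_Tτ) = r_S/r_T = 0.0216.

0.0216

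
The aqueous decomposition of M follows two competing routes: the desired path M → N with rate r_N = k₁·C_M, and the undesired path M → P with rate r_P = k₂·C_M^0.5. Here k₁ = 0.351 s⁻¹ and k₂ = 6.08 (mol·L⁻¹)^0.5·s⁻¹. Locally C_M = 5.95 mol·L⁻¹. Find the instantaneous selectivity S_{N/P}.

S_{N/P} = r_N/r_P = (k₁·C_M)/(k₂·C_M^0.5) = (k₁/k₂)·C_M^0.5.
= (0.351×5.950) / (6.08×5.950^0.5) = 2.088/14.83 = 0.141.

0.141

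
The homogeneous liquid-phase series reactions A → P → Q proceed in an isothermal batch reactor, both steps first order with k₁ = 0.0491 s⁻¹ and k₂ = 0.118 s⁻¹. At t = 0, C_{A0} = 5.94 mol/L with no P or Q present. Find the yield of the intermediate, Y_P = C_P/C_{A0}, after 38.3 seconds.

The intermediate concentration in a first-order A→B→C sequence is C_P = k₁C_{A0}(e^(−k₁t) − e^(−k₂t))/(k₂−k₁).
e^(−k₁t) = e^(−0.0491×38.3) = e^(−1.881) = 0.1525; e^(−k₂t) = e^(−4.519) = 0.01090.
C_P = 0.0491×5.94/(0.118−0.0491) × (0.1525−0.01090) = 4.233×0.1416 = 0.5995 mol/L.
Y_P = C_P/C_{A0} = 0.5995/5.94 = 0.101.

0.101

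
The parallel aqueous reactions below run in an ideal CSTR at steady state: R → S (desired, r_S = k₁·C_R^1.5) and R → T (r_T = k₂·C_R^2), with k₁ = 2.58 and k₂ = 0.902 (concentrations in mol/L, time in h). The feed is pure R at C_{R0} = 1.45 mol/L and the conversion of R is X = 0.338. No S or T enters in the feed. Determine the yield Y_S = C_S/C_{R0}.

0.252

Exit C_R = C_{R0}(1−X) = 1.45×0.662 = 0.9599 mol/L.
In a CSTR the entire volume is at exit conditions, so r_S = 2.58×0.9599^1.5 = 2.426 and r_T = 0.902×0.9599^2 = 0.8311.
Fraction of consumed R going to S: r_S/(r_S+r_T) = 0.7449.
C_S = 0.7449·C_{R0}·X = 0.7449×1.45×0.338 = 0.365 mol/L; Y_S = C_S/C_{R0} = 0.252.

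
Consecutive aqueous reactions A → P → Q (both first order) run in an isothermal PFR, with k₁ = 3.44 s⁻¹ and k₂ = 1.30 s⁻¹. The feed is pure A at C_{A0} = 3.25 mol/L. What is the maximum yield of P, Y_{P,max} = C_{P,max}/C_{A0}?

0.554

Evaluating C_P at τ_opt = ln(k₂/k₁)/(k₂−k₁) gives C_{P,max}/C_{A0} = (k₁/k₂)^[k₂/(k₂−k₁)].
= (3.44/1.30)^(1.30/(1.30−3.44)) = (2.646)^(-0.6075) = 0.5537.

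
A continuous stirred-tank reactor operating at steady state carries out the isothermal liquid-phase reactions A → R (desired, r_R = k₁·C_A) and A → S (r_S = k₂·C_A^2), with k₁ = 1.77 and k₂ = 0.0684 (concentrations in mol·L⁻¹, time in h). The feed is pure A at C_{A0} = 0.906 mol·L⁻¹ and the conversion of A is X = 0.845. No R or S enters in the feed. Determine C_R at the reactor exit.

Exit C_A = C_{A0}(1−X) = 0.906×0.155 = 0.1404 mol·L⁻¹.
In a CSTR the entire volume is at exit conditions, so r_R = 1.77×0.1404 = 0.2486 and r_S = 0.0684×0.1404^2 = 0.001349.
Fraction of consumed A going to R: r_R/(r_R+r_S) = 0.9946.
C_R = 0.9946·C_{A0}·X = 0.9946×0.906×0.845 = 0.761 mol·L⁻¹.

0.761 mol·L⁻¹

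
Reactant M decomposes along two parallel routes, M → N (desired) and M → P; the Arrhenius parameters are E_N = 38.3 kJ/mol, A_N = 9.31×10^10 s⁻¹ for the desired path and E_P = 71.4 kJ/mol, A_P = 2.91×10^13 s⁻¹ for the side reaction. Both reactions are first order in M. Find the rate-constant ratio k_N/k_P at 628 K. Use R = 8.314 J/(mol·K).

1.81

Since both paths have the same order in M, the concentration cancels and S_{N/P} = k_N/k_P = (A_N/A_P)·exp[(E_P−E_N)/(RT)].
(E_P−E_N)/(RT) = (71.4−38.3)×10³/(8.314×628) = 33100/5221 = 6.340.
k_N/k_P = (9.31×10^10/2.91×10^13)·exp(6.340) = 0.003199 × 566.5 = 1.81.
Since E_N < E_P, lowering the temperature improves selectivity toward N.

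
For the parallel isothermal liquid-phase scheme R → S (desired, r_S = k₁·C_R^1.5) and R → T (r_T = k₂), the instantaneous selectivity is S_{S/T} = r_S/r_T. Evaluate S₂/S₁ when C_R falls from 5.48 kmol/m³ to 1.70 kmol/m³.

0.173

S_{S/T} = (k₁/k₂)·C_R^1.5, so S₂/S₁ = (C_{R,2}/C_{R,1})^1.5.
= (1.70/5.48)^1.5 = (0.3102)^1.5 = 0.173.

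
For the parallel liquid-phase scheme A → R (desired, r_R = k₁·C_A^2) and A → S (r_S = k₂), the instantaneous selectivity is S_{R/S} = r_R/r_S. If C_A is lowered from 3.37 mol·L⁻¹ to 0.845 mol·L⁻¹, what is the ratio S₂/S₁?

0.0629

S_{R/S} = (k₁/k₂)·C_A^2, so S₂/S₁ = (C_{A,2}/C_{A,1})^2.
= (0.845/3.37)^2 = (0.2507)^2 = 0.0629.
Selectivity toward R falls as C_A falls — high-concentration operation is favoured.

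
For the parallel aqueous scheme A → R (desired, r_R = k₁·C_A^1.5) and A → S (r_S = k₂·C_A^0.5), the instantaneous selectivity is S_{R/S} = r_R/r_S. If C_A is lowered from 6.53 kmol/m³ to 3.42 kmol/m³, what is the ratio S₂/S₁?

0.524

S_{R/S} = (k₁/k₂)·C_A, so S₂/S₁ = (C_{A,2}/C_{A,1}).
= 3.42/6.53 = 0.524.
Selectivity toward R falls as C_A falls — high-concentration operation is favoured.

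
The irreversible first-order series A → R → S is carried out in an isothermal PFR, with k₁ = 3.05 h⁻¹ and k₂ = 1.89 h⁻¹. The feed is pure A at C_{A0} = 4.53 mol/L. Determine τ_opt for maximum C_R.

For first-order series the maximum of C_R occurs at τ_opt = ln(k₂/k₁)/(k₂−k₁).
= ln(1.89/3.05)/(1.89−3.05) = ln(0.6197)/-1.160 = -0.4786/-1.160 = 0.413 h.

0.413 h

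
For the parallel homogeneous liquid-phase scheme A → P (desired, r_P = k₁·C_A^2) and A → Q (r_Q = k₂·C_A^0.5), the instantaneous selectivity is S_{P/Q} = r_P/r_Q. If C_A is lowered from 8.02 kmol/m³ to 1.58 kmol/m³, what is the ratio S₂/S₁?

0.0874

S_{P/Q} = (k₁/k₂)·C_A^1.5, so S₂/S₁ = (C_{A,2}/C_{A,1})^1.5.
= (1.58/8.02)^1.5 = (0.1970)^1.5 = 0.0874.
Selectivity toward P falls as C_A falls — high-concentration operation is favoured.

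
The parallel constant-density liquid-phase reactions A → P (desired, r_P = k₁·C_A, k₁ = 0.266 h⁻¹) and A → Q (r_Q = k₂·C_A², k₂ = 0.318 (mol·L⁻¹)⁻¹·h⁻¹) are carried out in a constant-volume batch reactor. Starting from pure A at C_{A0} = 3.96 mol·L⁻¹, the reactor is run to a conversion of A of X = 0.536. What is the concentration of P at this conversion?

0.489 mol·L⁻¹

C_A = C_{A0}(1−X) = 1.837 mol·L⁻¹.
Along a PFR/batch, dC_P/dC_A = −r_P/(r_P+r_Q) = −k₁/(k₁+k₂·C_A).
Integrating from C_{A0} to C_A: C_P = (0.266/0.318)·ln[(0.266+0.318·3.96)/(0.266+0.318·1.84)] = 0.8365·ln(1.525/0.8503) = 0.4888 mol·L⁻¹.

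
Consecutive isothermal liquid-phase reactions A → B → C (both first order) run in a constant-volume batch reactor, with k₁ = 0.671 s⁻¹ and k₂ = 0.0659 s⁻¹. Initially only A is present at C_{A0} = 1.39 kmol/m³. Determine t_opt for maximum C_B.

3.84 s

The intermediate peaks when r₁ = r₂, i.e. k₁e^(−k₁t) = k₂e^(−k₂t), giving t_opt = ln(k₂/k₁)/(k₂−k₁).
= ln(0.0659/0.671)/(0.0659−0.671) = ln(0.09821)/-0.6051 = -2.321/-0.6051 = 3.84 s.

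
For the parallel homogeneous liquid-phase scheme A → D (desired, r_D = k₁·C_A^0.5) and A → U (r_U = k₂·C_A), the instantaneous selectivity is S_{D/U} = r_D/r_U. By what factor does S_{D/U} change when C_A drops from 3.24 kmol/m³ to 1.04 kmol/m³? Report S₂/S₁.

S_{D/U} = (k₁/k₂)·C_A^-0.5, so S₂/S₁ = (C_{A,2}/C_{A,1})^-0.5.
= (1.04/3.24)^(-0.5) = (0.3210)^(-0.5) = 1.77.

1.77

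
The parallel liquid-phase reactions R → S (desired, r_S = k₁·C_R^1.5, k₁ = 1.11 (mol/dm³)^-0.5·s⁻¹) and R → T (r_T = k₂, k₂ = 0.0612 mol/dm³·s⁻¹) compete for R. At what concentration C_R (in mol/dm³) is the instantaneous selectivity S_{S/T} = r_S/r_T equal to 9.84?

0.665 mol/dm³

S_{S/T} = (k₁/k₂)·C_R^1.5 ⇒ C_R = (S·k₂/k₁)^(1/1.5).
= (9.84×0.0612/1.11)^(0.6667) = (0.5425)^(0.6667) = 0.665 mol/dm³.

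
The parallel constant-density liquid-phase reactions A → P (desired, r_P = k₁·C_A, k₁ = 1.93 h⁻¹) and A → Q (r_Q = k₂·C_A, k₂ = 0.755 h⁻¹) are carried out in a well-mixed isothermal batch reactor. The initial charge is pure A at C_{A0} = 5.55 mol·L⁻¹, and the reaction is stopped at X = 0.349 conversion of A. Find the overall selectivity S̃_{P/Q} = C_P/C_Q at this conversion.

2.56

C_A = C_{A0}(1−X) = 3.613 mol·L⁻¹.
Both paths are first order in A, so the instantaneous fraction to P is constant: dC_P/d(−C_A) = k₁/(k₁+k₂) = 0.7188.
C_P = 0.7188·(C_{A0}−C_A) = 0.7188×1.937 = 1.39 mol·L⁻¹.
C_Q = (C_{A0}−C_A)−C_P = 0.5447 mol·L⁻¹; S̃_{P/Q} = 1.392/0.5447 = 2.56.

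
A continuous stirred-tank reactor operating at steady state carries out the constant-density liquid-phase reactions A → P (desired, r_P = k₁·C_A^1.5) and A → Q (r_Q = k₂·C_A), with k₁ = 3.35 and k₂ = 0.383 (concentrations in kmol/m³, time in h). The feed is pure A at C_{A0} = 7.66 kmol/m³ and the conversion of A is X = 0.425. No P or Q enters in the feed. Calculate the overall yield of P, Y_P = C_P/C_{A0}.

Exit C_A = C_{A0}(1−X) = 7.66×0.575 = 4.404 kmol/m³.
In a CSTR the entire volume is at exit conditions, so r_P = 3.35×4.404^1.5 = 30.97 and r_Q = 0.383×4.404 = 1.687.
Fraction of consumed A going to P: r_P/(r_P+r_Q) = 0.9483.
C_P = 0.9483·C_{A0}·X = 0.9483×7.66×0.425 = 3.09 kmol/m³; Y_P = C_P/C_{A0} = 0.403.

0.403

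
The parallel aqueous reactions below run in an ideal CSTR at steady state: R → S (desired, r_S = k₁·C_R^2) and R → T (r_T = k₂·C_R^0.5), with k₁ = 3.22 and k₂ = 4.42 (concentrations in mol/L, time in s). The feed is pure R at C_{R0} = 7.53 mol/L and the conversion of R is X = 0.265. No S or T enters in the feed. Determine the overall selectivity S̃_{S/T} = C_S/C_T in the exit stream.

9.49

Exit C_R = C_{R0}(1−X) = 7.53×0.735 = 5.535 mol/L.
In a CSTR the entire volume is at exit conditions, so r_S = 3.22×5.535^2 = 98.63 and r_T = 4.42×5.535^0.5 = 10.40.
Overall selectivity = C_S/C_T = r_Sτ/(r_Tτ) = r_S/r_T = 9.49.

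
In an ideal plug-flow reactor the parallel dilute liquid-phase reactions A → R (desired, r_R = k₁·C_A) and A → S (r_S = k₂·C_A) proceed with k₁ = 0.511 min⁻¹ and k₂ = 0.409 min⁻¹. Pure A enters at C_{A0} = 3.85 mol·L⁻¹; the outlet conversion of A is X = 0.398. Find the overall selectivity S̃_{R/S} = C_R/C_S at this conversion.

C_A = C_{A0}(1−X) = 2.318 mol·L⁻¹.
Both paths are first order in A, so the instantaneous fraction to R is constant: dC_R/d(−C_A) = k₁/(k₁+k₂) = 0.5554.
C_R = 0.5554·(C_{A0}−C_A) = 0.5554×1.532 = 0.851 mol·L⁻¹.
C_S = (C_{A0}−C_A)−C_R = 0.6812 mol·L⁻¹; S̃_{R/S} = 0.8511/0.6812 = 1.25.

1.25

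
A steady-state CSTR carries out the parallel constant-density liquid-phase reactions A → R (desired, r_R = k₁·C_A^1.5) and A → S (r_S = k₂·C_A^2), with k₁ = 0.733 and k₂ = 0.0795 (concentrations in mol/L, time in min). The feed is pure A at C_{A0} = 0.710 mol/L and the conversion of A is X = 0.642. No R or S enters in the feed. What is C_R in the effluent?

0.432 mol/L

Exit C_A = C_{A0}(1−X) = 0.710×0.358 = 0.2542 mol/L.
In a CSTR the entire volume is at exit conditions, so r_R = 0.733×0.2542^1.5 = 0.09393 and r_S = 0.0795×0.2542^2 = 0.005136.
Fraction of consumed A going to R: r_R/(r_R+r_S) = 0.9482.
C_R = 0.9482·C_{A0}·X = 0.9482×0.710×0.642 = 0.432 mol/L.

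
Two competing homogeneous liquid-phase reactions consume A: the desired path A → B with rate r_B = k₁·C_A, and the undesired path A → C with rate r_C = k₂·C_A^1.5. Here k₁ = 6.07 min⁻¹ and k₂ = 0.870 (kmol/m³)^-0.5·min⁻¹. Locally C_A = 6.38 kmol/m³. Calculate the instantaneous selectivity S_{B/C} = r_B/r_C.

S_{B/C} = r_B/r_C = (k₁·C_A)/(k₂·C_A^1.5) = (k₁/k₂)·C_A^-0.5.
= (6.07×6.380) / (0.870×6.380^1.5) = 38.73/14.02 = 2.76.
The undesired path is higher order in A, so low C_A (CSTR or dilute feed) favours B.

2.76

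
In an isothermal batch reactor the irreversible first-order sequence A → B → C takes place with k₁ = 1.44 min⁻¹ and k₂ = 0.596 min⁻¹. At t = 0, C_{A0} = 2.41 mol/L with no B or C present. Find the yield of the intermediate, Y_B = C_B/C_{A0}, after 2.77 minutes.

For first-order series with pure A initially, C_B(t) = k₁C_{A0}/(k₂−k₁)·(e^(−k₁t) − e^(−k₂t)).
e^(−k₁t) = e^(−1.44×2.77) = e^(−3.989) = 0.01852; e^(−k₂t) = e^(−1.651) = 0.1919.
C_B = 1.44×2.41/(0.596−1.44) × (0.01852−0.1919) = (-4.112)×(-0.1734) = 0.7128 mol/L.
Y_B = C_B/C_{A0} = 0.7128/2.41 = 0.296.

0.296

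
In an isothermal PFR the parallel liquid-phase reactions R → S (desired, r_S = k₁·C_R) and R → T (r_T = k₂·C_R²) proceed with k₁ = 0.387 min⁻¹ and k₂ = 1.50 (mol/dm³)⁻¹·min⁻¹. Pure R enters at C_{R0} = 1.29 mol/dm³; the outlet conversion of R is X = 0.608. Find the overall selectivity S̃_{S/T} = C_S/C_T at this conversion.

C_R = C_{R0}(1−X) = 0.5057 mol/dm³.
Along a PFR/batch, dC_S/dC_R = −r_S/(r_S+r_T) = −k₁/(k₁+k₂·C_R).
Integrating from C_{R0} to C_R: C_S = (0.387/1.50)·ln[(0.387+1.50·1.29)/(0.387+1.50·0.506)] = 0.2580·ln(2.322/1.146) = 0.1823 mol/dm³.
C_T = (C_{R0}−C_R)−C_S = 0.6020 mol/dm³; S̃_{S/T} = 0.1823/0.6020 = 0.303.

0.303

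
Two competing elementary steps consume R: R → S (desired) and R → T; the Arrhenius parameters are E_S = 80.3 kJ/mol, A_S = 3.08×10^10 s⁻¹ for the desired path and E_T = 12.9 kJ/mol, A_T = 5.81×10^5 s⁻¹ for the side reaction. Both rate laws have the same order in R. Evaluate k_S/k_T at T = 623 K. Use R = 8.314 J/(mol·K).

k_S/k_T = (A_S/A_T)·exp[−(E_S−E_T)/(RT)] = (A_S/A_T)·exp[(E_T−E_S)/(RT)].
(E_T−E_S)/(RT) = (12.9−80.3)×10³/(8.314×623) = -67400/5180 = -13.01.
k_S/k_T = (3.08×10^10/5.81×10^5)·exp(-13.01) = 53012 × 2.232×10^-6 = 0.118.

0.118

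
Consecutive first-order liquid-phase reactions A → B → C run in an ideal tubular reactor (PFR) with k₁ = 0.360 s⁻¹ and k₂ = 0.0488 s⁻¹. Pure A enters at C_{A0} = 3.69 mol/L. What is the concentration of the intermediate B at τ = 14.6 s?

2.07 mol/L

For first-order series with pure A initially, C_B(τ) = k₁C_{A0}/(k₂−k₁)·(e^(−k₁τ) − e^(−k₂τ)).
e^(−k₁τ) = e^(−0.360×14.6) = e^(−5.256) = 0.005216; e^(−k₂τ) = e^(−0.7125) = 0.4904.
C_B = 0.360×3.69/(0.0488−0.360) × (0.005216−0.4904) = (-4.269)×(-0.4852) = 2.071 mol/L.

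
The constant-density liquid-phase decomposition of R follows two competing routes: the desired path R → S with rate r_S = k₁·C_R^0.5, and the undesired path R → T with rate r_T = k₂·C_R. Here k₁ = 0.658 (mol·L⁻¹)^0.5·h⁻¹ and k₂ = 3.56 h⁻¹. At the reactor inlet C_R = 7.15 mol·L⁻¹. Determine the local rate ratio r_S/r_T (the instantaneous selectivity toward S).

0.0691

S_{S/T} = r_S/r_T = (k₁·C_R^0.5)/(k₂·C_R) = (k₁/k₂)·C_R^-0.5.
= (0.658×7.150^0.5) / (3.56×7.150) = 1.759/25.45 = 0.0691.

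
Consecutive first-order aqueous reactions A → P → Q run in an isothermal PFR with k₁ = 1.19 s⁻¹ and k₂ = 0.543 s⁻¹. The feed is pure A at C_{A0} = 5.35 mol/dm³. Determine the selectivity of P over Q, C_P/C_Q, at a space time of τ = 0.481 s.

The intermediate concentration in a first-order A→B→C sequence is C_P = k₁C_{A0}(e^(−k₁τ) − e^(−k₂τ))/(k₂−k₁).
e^(−k₁τ) = e^(−1.19×0.481) = e^(−0.5724) = 0.5642; e^(−k₂τ) = e^(−0.2612) = 0.7701.
C_P = 1.19×5.35/(0.543−1.19) × (0.5642−0.7701) = (-9.840)×(-0.2060) = 2.027 mol/dm³.
C_A = C_{A0}e^(−k₁τ) = 3.018 mol/dm³, so C_Q = C_{A0}−C_A−C_P = 0.3050 mol/dm³; C_P/C_Q = 6.65.

6.65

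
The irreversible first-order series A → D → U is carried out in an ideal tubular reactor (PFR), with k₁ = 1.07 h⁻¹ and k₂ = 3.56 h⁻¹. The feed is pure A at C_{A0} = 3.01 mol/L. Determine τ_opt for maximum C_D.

0.483 h

For first-order series the maximum of C_D occurs at τ_opt = ln(k₂/k₁)/(k₂−k₁).
= ln(3.56/1.07)/(3.56−1.07) = ln(3.327)/2.490 = 1.202/2.490 = 0.483 h.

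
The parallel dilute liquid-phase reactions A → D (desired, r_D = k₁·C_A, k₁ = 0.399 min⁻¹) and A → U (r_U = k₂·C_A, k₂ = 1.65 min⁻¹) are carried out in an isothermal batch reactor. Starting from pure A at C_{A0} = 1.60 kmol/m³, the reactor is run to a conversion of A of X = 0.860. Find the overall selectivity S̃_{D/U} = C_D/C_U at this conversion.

0.242

C_A = C_{A0}(1−X) = 0.2240 kmol/m³.
Both paths are first order in A, so the instantaneous fraction to D is constant: dC_D/d(−C_A) = k₁/(k₁+k₂) = 0.1947.
C_D = 0.1947·(C_{A0}−C_A) = 0.1947×1.376 = 0.268 kmol/m³.
C_U = (C_{A0}−C_A)−C_D = 1.108 kmol/m³; S̃_{D/U} = 0.2679/1.108 = 0.242.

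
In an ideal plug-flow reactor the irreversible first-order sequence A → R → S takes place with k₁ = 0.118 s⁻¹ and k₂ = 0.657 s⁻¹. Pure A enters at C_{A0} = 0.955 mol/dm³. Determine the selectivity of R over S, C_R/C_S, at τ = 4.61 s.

Solving the coupled first-order balances gives C_R(τ) = [k₁/(k₂−k₁)]·C_{A0}·(e^(−k₁τ) − e^(−k₂τ)).
e^(−k₁τ) = e^(−0.118×4.61) = e^(−0.5440) = 0.5804; e^(−k₂τ) = e^(−3.029) = 0.04838.
C_R = 0.118×0.955/(0.657−0.118) × (0.5804−0.04838) = 0.2091×0.5321 = 0.1112 mol/dm³.
C_A = C_{A0}e^(−k₁τ) = 0.5543 mol/dm³, so C_S = C_{A0}−C_A−C_R = 0.2894 mol/dm³; C_R/C_S = 0.384.

0.384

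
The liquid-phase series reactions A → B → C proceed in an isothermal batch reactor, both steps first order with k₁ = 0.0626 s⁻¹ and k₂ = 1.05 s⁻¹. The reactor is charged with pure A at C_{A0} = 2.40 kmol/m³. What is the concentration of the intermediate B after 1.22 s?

0.0987 kmol/m³

Solving the coupled first-order balances gives C_B(t) = [k₁/(k₂−k₁)]·C_{A0}·(e^(−k₁t) − e^(−k₂t)).
e^(−k₁t) = e^(−0.0626×1.22) = e^(−0.07637) = 0.9265; e^(−k₂t) = e^(−1.281) = 0.2778.
C_B = 0.0626×2.40/(1.05−0.0626) × (0.9265−0.2778) = 0.1522×0.6487 = 0.09871 kmol/m³.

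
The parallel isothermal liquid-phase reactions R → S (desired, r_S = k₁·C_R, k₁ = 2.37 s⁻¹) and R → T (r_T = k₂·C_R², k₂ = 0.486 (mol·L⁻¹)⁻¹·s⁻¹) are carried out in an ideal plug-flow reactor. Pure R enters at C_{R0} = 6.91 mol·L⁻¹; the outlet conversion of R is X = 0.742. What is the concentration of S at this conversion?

2.78 mol·L⁻¹

C_R = C_{R0}(1−X) = 1.783 mol·L⁻¹.
Along a PFR/batch, dC_S/dC_R = −r_S/(r_S+r_T) = −k₁/(k₁+k₂·C_R).
Integrating from C_{R0} to C_R: C_S = (2.37/0.486)·ln[(2.37+0.486·6.91)/(2.37+0.486·1.78)] = 4.877·ln(5.728/3.236) = 2.784 mol·L⁻¹.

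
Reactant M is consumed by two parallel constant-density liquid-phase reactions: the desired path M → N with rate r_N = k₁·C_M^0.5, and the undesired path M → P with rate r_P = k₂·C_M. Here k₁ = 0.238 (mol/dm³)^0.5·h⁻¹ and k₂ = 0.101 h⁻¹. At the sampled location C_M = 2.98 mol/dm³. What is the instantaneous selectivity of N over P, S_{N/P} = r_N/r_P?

S_{N/P} = r_N/r_P = (k₁·C_M^0.5)/(k₂·C_M) = (k₁/k₂)·C_M^-0.5.
= (0.238×2.980^0.5) / (0.101×2.980) = 0.4109/0.3010 = 1.37.

1.37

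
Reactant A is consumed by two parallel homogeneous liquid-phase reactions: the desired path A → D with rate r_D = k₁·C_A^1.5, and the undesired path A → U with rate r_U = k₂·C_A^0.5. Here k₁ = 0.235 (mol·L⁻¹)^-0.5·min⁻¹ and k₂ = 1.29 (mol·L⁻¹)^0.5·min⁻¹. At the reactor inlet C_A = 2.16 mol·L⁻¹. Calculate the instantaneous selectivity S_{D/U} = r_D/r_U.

S_{D/U} = r_D/r_U = (k₁·C_A^1.5)/(k₂·C_A^0.5) = (k₁/k₂)·C_A.
= (0.235×2.160^1.5) / (1.29×2.160^0.5) = 0.7460/1.896 = 0.393.

0.393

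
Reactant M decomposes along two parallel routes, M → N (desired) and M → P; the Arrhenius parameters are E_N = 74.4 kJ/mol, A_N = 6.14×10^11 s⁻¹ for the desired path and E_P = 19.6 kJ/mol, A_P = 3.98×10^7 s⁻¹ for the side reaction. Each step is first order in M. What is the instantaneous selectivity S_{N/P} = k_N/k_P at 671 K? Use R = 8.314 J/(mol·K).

With equal orders, S_{N/P} = k_N/k_P = (A_N/A_P)·exp[(E_P−E_N)/(RT)].
(E_P−E_N)/(RT) = (19.6−74.4)×10³/(8.314×671) = -54800/5579 = -9.823.
k_N/k_P = (6.14×10^11/3.98×10^7)·exp(-9.823) = 15427 × 5.419×10^-5 = 0.836.
Since E_N > E_P, raising the temperature improves selectivity toward N.

0.836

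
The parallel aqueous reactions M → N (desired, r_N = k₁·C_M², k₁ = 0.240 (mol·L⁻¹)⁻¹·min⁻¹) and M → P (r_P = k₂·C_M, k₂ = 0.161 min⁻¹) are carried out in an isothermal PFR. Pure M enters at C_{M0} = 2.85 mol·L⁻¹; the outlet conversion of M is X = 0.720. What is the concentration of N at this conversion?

C_M = C_{M0}(1−X) = 0.7980 mol·L⁻¹.
Along a PFR/batch, dC_P/dC_M = −r_P/(r_N+r_P) = −k₂/(k₂+k₁·C_M).
Integrating from C_{M0} to C_M: C_P = (0.161/0.240)·ln[(0.161+0.240·2.85)/(0.161+0.240·0.798)] = 0.6708·ln(0.8450/0.3525) = 0.5865 mol·L⁻¹.
Then C_N = (C_{M0}−C_M) − C_P = 2.052 − 0.5865 = 1.466 mol·L⁻¹.

1.47 mol·L⁻¹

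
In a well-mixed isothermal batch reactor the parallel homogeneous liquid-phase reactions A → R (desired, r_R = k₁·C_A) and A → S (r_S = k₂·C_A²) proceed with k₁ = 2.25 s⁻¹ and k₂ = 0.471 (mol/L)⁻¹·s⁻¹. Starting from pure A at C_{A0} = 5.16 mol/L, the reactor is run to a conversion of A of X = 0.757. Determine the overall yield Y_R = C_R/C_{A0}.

C_A = C_{A0}(1−X) = 1.254 mol/L.
Along a PFR/batch, dC_R/dC_A = −r_R/(r_R+r_S) = −k₁/(k₁+k₂·C_A).
Integrating from C_{A0} to C_A: C_R = (2.25/0.471)·ln[(2.25+0.471·5.16)/(2.25+0.471·1.25)] = 4.777·ln(4.680/2.841) = 2.386 mol/L.
Y_R = C_R/C_{A0} = 2.386/5.16 = 0.462.

0.462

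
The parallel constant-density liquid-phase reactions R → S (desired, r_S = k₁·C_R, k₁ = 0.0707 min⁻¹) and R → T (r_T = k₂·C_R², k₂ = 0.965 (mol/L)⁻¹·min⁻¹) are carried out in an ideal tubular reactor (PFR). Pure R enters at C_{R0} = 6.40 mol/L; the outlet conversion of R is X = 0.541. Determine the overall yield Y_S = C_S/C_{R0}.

C_R = C_{R0}(1−X) = 2.938 mol/L.
Along a PFR/batch, dC_S/dC_R = −r_S/(r_S+r_T) = −k₁/(k₁+k₂·C_R).
Integrating from C_{R0} to C_R: C_S = (0.0707/0.965)·ln[(0.0707+0.965·6.40)/(0.0707+0.965·2.94)] = 0.07326·ln(6.247/2.905) = 0.05608 mol/L.
Y_S = C_S/C_{R0} = 0.05608/6.40 = 0.00876.

0.00876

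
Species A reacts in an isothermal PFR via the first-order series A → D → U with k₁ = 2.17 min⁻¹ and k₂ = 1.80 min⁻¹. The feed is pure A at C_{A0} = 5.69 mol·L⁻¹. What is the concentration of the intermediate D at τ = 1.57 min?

The intermediate concentration in a first-order A→B→C sequence is C_D = k₁C_{A0}(e^(−k₁τ) − e^(−k₂τ))/(k₂−k₁).
e^(−k₁τ) = e^(−2.17×1.57) = e^(−3.407) = 0.03314; e^(−k₂τ) = e^(−2.826) = 0.05925.
C_D = 2.17×5.69/(1.80−2.17) × (0.03314−0.05925) = (-33.37)×(-0.02611) = 0.8712 mol·L⁻¹.

0.871 mol·L⁻¹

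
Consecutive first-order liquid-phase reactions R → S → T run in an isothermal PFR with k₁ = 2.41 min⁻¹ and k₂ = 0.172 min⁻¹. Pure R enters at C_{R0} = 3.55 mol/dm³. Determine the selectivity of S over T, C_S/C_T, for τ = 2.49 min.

2.34

The intermediate concentration in a first-order A→B→C sequence is C_S = k₁C_{R0}(e^(−k₁τ) − e^(−k₂τ))/(k₂−k₁).
e^(−k₁τ) = e^(−2.41×2.49) = e^(−6.001) = 0.002477; e^(−k₂τ) = e^(−0.4283) = 0.6516.
C_S = 2.41×3.55/(0.172−2.41) × (0.002477−0.6516) = (-3.823)×(-0.6492) = 2.482 mol/dm³.
C_R = C_{R0}e^(−k₁τ) = 0.008792 mol/dm³, so C_T = C_{R0}−C_R−C_S = 1.060 mol/dm³; C_S/C_T = 2.34.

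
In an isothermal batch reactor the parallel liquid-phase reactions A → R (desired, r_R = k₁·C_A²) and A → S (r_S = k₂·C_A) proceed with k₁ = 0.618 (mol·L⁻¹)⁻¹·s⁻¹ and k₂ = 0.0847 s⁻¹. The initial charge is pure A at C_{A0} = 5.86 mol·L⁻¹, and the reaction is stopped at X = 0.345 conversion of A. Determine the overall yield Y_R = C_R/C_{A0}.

0.335

C_A = C_{A0}(1−X) = 3.838 mol·L⁻¹.
Along a PFR/batch, dC_S/dC_A = −r_S/(r_R+r_S) = −k₂/(k₂+k₁·C_A).
Integrating from C_{A0} to C_A: C_S = (0.0847/0.618)·ln[(0.0847+0.618·5.86)/(0.0847+0.618·3.84)] = 0.1371·ln(3.706/2.457) = 0.05635 mol·L⁻¹.
Then C_R = (C_{A0}−C_A) − C_S = 2.022 − 0.05635 = 1.965 mol·L⁻¹.
Y_R = C_R/C_{A0} = 1.965/5.86 = 0.335.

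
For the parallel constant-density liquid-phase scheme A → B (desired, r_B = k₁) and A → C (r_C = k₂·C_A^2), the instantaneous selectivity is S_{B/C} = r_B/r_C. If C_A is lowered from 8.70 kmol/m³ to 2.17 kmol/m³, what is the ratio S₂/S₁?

16.1

S_{B/C} = (k₁/k₂)·C_A^-2, so S₂/S₁ = (C_{A,2}/C_{A,1})^-2.
= (2.17/8.70)^(-2) = (0.2494)^(-2) = 16.1.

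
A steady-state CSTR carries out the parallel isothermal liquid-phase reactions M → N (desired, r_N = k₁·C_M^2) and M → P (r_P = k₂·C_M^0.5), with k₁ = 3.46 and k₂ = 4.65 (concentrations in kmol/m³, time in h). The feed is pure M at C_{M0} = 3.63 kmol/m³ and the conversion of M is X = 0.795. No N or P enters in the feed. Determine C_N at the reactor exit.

Exit C_M = C_{M0}(1−X) = 3.63×0.205 = 0.7441 kmol/m³.
Rates in a CSTR are evaluated at the outlet concentration: r_N = 3.46×0.7441^2 = 1.916, r_P = 4.65×0.7441^0.5 = 4.011.
Fraction of consumed M going to N: r_N/(r_N+r_P) = 0.3233.
C_N = 0.3233·C_{M0}·X = 0.3233×3.63×0.795 = 0.933 kmol/m³.

0.933 kmol/m³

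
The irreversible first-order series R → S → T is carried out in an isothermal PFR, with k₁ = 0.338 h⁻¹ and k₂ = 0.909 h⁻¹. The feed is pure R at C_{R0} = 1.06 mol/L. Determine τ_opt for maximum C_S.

The intermediate peaks when r₁ = r₂, i.e. k₁e^(−k₁τ) = k₂e^(−k₂τ), giving τ_opt = ln(k₂/k₁)/(k₂−k₁).
= ln(0.909/0.338)/(0.909−0.338) = ln(2.689)/0.5710 = 0.9893/0.5710 = 1.73 h.

1.73 h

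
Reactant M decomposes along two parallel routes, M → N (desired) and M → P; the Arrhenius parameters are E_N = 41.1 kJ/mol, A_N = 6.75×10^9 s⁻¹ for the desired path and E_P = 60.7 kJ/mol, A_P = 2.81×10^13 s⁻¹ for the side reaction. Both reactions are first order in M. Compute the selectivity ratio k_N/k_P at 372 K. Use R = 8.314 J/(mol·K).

0.136

With equal orders, S_{N/P} = k_N/k_P = (A_N/A_P)·exp[(E_P−E_N)/(RT)].
(E_P−E_N)/(RT) = (60.7−41.1)×10³/(8.314×372) = 19600/3093 = 6.337.
k_N/k_P = (6.75×10^9/2.81×10^13)·exp(6.337) = 2.402×10^-4 × 565.3 = 0.136.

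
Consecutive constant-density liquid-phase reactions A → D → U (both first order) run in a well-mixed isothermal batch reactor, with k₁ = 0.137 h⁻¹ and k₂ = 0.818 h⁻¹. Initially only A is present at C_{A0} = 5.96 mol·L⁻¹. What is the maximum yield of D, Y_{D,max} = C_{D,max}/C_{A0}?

0.117

For a first-order series the maximum intermediate yield is C_{D,max}/C_{A0} = (k₁/k₂)^[k₂/(k₂−k₁)].
= (0.137/0.818)^(0.818/(0.818−0.137)) = (0.1675)^(1.201) = 0.1169.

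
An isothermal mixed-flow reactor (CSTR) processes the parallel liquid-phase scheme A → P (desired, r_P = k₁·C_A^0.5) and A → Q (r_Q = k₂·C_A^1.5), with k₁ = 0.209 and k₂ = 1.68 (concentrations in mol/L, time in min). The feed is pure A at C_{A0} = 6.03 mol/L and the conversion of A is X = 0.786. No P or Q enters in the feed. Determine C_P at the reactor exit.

0.417 mol/L

Exit C_A = C_{A0}(1−X) = 6.03×0.214 = 1.290 mol/L.
In a CSTR the entire volume is at exit conditions, so r_P = 0.209×1.290^0.5 = 0.2374 and r_Q = 1.68×1.290^1.5 = 2.463.
Fraction of consumed A going to P: r_P/(r_P+r_Q) = 0.08793.
C_P = 0.08793·C_{A0}·X = 0.08793×6.03×0.786 = 0.417 mol/L.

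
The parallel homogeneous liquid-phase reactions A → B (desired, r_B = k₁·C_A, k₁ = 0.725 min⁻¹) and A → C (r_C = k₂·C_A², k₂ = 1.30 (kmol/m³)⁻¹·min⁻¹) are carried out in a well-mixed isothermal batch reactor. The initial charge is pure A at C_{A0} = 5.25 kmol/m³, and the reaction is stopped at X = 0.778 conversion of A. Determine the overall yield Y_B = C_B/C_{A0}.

C_A = C_{A0}(1−X) = 1.165 kmol/m³.
Along a PFR/batch, dC_B/dC_A = −r_B/(r_B+r_C) = −k₁/(k₁+k₂·C_A).
Integrating from C_{A0} to C_A: C_B = (0.725/1.30)·ln[(0.725+1.30·5.25)/(0.725+1.30·1.17)] = 0.5577·ln(7.550/2.240) = 0.6776 kmol/m³.
Y_B = C_B/C_{A0} = 0.6776/5.25 = 0.129.

0.129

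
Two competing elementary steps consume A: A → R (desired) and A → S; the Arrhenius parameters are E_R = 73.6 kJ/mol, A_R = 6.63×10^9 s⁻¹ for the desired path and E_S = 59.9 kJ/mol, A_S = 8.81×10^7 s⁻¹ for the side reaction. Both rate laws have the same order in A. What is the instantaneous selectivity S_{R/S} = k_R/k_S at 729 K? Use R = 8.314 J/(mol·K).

With equal orders, S_{R/S} = k_R/k_S = (A_R/A_S)·exp[(E_S−E_R)/(RT)].
(E_S−E_R)/(RT) = (59.9−73.6)×10³/(8.314×729) = -13700/6061 = -2.260.
k_R/k_S = (6.63×10^9/8.81×10^7)·exp(-2.260) = 75.26 × 0.1043 = 7.85.

7.85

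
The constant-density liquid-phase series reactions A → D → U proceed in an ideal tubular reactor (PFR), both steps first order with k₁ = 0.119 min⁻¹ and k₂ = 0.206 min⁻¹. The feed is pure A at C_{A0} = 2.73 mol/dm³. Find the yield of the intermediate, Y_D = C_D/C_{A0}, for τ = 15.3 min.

0.163

The intermediate concentration in a first-order A→B→C sequence is C_D = k₁C_{A0}(e^(−k₁τ) − e^(−k₂τ))/(k₂−k₁).
e^(−k₁τ) = e^(−0.119×15.3) = e^(−1.821) = 0.1619; e^(−k₂τ) = e^(−3.152) = 0.04278.
C_D = 0.119×2.73/(0.206−0.119) × (0.1619−0.04278) = 3.734×0.1191 = 0.4449 mol/dm³.
Y_D = C_D/C_{A0} = 0.4449/2.73 = 0.163.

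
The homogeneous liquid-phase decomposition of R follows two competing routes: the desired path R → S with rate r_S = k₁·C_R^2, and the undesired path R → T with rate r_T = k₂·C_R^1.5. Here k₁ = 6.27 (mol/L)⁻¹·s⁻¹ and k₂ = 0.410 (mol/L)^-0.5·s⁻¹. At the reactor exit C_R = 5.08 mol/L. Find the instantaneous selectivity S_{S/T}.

S_{S/T} = r_S/r_T = (k₁·C_R^2)/(k₂·C_R^1.5) = (k₁/k₂)·C_R^0.5.
= (6.27×5.080^2) / (0.410×5.080^1.5) = 161.8/4.694 = 34.5.

34.5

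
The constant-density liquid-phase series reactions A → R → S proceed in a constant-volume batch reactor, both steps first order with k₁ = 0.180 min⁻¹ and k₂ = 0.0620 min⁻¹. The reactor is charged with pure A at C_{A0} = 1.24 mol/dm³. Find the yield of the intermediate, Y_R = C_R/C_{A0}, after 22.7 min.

Solving the coupled first-order balances gives C_R(t) = [k₁/(k₂−k₁)]·C_{A0}·(e^(−k₁t) − e^(−k₂t)).
e^(−k₁t) = e^(−0.180×22.7) = e^(−4.086) = 0.01681; e^(−k₂t) = e^(−1.407) = 0.2448.
C_R = 0.180×1.24/(0.0620−0.180) × (0.01681−0.2448) = (-1.892)×(-0.2280) = 0.4312 mol/dm³.
Y_R = C_R/C_{A0} = 0.4312/1.24 = 0.348.

0.348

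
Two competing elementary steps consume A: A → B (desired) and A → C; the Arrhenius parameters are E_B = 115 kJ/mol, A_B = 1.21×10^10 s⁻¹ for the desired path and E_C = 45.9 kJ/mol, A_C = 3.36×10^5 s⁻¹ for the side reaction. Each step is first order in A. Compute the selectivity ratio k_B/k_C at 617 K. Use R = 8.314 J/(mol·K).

k_B/k_C = (A_B/A_C)·exp[−(E_B−E_C)/(RT)] = (A_B/A_C)·exp[(E_C−E_B)/(RT)].
(E_C−E_B)/(RT) = (45.9−115)×10³/(8.314×617) = -69100/5130 = -13.47.
k_B/k_C = (1.21×10^10/3.36×10^5)·exp(-13.47) = 36012 × 1.412×10^-6 = 0.0509.
Since E_B > E_C, raising the temperature improves selectivity toward B.

0.0509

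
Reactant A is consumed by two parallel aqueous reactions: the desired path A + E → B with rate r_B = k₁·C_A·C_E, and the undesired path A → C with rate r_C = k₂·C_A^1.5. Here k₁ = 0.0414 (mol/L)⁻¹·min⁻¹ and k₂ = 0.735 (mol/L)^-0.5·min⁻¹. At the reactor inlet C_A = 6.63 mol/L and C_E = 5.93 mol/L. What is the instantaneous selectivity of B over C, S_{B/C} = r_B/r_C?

S_{B/C} = r_B/r_C = (k₁·C_A·C_E)/(k₂·C_A^1.5) = (k₁/k₂)·C_A^-0.5·C_E.
= (0.0414×6.630×5.930) / (0.735×6.630^1.5) = 1.628/12.55 = 0.130.
The undesired path is higher order in A, so low C_A (CSTR or dilute feed) favours B.

0.130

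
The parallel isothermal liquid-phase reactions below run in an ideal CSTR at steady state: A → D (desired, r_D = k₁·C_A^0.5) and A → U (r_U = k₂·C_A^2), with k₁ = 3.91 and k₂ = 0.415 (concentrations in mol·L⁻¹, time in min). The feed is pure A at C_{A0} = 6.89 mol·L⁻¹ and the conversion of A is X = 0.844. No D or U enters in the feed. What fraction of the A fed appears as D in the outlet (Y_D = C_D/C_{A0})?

0.755

Exit C_A = C_{A0}(1−X) = 6.89×0.156 = 1.075 mol·L⁻¹.
Rates in a CSTR are evaluated at the outlet concentration: r_D = 3.91×1.075^0.5 = 4.054, r_U = 0.415×1.075^2 = 0.4794.
Fraction of consumed A going to D: r_D/(r_D+r_U) = 0.8942.
C_D = 0.8942·C_{A0}·X = 0.8942×6.89×0.844 = 5.20 mol·L⁻¹; Y_D = C_D/C_{A0} = 0.755.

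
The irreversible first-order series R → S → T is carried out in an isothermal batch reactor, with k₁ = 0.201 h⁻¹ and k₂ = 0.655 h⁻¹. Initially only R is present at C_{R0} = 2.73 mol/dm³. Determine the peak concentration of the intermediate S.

At the optimum, C_{S,max}/C_{R0} = (k₁/k₂)^[k₂/(k₂−k₁)].
= (0.201/0.655)^(0.655/(0.655−0.201)) = (0.3069)^(1.443) = 0.1819.
C_{S,max} = 0.1819×2.73 = 0.497 mol/dm³.

0.497 mol/dm³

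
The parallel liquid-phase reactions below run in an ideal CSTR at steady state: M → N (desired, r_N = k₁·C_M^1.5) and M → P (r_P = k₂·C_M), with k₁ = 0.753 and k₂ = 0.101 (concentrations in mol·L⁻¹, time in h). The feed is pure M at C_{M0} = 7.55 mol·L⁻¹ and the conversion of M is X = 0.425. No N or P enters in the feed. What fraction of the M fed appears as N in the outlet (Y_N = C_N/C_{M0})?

0.399

Exit C_M = C_{M0}(1−X) = 7.55×0.575 = 4.341 mol·L⁻¹.
A CSTR operates uniformly at the exit composition, giving r_N = 6.811 and r_P = 0.4385 (each k·C_M^n at C_M = 4.341).
Fraction of consumed M going to N: r_N/(r_N+r_P) = 0.9395.
C_N = 0.9395·C_{M0}·X = 0.9395×7.55×0.425 = 3.01 mol·L⁻¹; Y_N = C_N/C_{M0} = 0.399.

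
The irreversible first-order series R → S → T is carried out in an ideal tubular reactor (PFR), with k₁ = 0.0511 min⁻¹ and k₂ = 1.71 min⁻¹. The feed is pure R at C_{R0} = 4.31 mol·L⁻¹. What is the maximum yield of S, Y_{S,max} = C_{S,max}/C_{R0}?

0.0268

For a first-order series the maximum intermediate yield is C_{S,max}/C_{R0} = (k₁/k₂)^[k₂/(k₂−k₁)].
= (0.0511/1.71)^(1.71/(1.71−0.0511)) = (0.02988)^(1.031) = 0.02682.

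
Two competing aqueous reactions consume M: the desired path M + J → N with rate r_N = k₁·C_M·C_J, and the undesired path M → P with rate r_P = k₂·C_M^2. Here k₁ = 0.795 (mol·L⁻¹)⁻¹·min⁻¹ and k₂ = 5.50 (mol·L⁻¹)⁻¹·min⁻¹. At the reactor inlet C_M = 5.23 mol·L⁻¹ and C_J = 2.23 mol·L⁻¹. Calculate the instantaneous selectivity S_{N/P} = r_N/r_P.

0.0616

S_{N/P} = r_N/r_P = (k₁·C_M·C_J)/(k₂·C_M^2) = (k₁/k₂)·C_M⁻¹·C_J.
= (0.795×5.230×2.230) / (5.50×5.230^2) = 9.272/150.4 = 0.0616.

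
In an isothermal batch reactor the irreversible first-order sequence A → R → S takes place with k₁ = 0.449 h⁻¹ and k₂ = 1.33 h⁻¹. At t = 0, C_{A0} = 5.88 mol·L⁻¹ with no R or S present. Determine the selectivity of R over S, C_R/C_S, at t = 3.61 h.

For first-order series with pure A initially, C_R(t) = k₁C_{A0}/(k₂−k₁)·(e^(−k₁t) − e^(−k₂t)).
e^(−k₁t) = e^(−0.449×3.61) = e^(−1.621) = 0.1977; e^(−k₂t) = e^(−4.801) = 0.008219.
C_R = 0.449×5.88/(1.33−0.449) × (0.1977−0.008219) = 2.997×0.1895 = 0.5679 mol·L⁻¹.
C_A = C_{A0}e^(−k₁t) = 1.163 mol·L⁻¹, so C_S = C_{A0}−C_A−C_R = 4.149 mol·L⁻¹; C_R/C_S = 0.137.

0.137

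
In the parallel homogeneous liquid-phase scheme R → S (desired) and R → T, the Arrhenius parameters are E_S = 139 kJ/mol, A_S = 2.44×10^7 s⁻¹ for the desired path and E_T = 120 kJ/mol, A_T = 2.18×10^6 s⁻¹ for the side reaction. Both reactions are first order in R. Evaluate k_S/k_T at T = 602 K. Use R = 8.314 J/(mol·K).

0.251

k_S/k_T = (A_S/A_T)·exp[−(E_S−E_T)/(RT)] = (A_S/A_T)·exp[(E_T−E_S)/(RT)].
(E_T−E_S)/(RT) = (120−139)×10³/(8.314×602) = -19000/5005 = -3.796.
k_S/k_T = (2.44×10^7/2.18×10^6)·exp(-3.796) = 11.19 × 0.02246 = 0.251.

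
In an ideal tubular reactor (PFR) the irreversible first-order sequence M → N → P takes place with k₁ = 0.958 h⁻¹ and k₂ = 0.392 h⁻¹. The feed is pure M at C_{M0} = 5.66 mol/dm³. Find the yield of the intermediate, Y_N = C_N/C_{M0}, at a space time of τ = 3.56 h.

For first-order series with pure M initially, C_N(τ) = k₁C_{M0}/(k₂−k₁)·(e^(−k₁τ) − e^(−k₂τ)).
e^(−k₁τ) = e^(−0.958×3.56) = e^(−3.410) = 0.03303; e^(−k₂τ) = e^(−1.396) = 0.2477.
C_N = 0.958×5.66/(0.392−0.958) × (0.03303−0.2477) = (-9.580)×(-0.2147) = 2.057 mol/dm³.
Y_N = C_N/C_{M0} = 2.057/5.66 = 0.363.

0.363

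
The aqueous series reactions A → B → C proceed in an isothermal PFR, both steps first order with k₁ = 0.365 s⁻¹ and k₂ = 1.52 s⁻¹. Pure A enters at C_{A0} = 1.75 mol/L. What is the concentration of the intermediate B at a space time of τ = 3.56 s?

Solving the coupled first-order balances gives C_B(τ) = [k₁/(k₂−k₁)]·C_{A0}·(e^(−k₁τ) − e^(−k₂τ)).
e^(−k₁τ) = e^(−0.365×3.56) = e^(−1.299) = 0.2727; e^(−k₂τ) = e^(−5.411) = 0.004466.
C_B = 0.365×1.75/(1.52−0.365) × (0.2727−0.004466) = 0.5530×0.2682 = 0.1483 mol/L.

0.148 mol/L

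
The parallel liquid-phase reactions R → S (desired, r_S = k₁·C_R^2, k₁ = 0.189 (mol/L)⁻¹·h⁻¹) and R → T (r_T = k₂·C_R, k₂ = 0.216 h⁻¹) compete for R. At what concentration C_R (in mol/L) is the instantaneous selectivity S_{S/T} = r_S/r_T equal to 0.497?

S_{S/T} = (k₁/k₂)·C_R ⇒ C_R = S·k₂/k₁.
= 0.497×0.216/0.189 = 0.568 mol/L.

0.568 mol/L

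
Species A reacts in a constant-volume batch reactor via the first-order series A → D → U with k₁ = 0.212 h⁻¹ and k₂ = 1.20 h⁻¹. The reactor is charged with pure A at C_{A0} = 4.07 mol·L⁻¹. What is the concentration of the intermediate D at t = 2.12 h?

0.489 mol·L⁻¹

Solving the coupled first-order balances gives C_D(t) = [k₁/(k₂−k₁)]·C_{A0}·(e^(−k₁t) − e^(−k₂t)).
e^(−k₁t) = e^(−0.212×2.12) = e^(−0.4494) = 0.6380; e^(−k₂t) = e^(−2.544) = 0.07855.
C_D = 0.212×4.07/(1.20−0.212) × (0.6380−0.07855) = 0.8733×0.5594 = 0.4886 mol·L⁻¹.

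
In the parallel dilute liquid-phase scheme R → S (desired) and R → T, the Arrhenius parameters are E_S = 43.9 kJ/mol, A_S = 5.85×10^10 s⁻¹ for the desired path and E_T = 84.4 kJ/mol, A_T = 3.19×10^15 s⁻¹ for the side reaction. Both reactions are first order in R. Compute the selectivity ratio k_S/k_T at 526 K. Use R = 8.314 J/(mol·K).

k_S/k_T = (A_S/A_T)·exp[−(E_S−E_T)/(RT)] = (A_S/A_T)·exp[(E_T−E_S)/(RT)].
(E_T−E_S)/(RT) = (84.4−43.9)×10³/(8.314×526) = 40500/4373 = 9.261.
k_S/k_T = (5.85×10^10/3.19×10^15)·exp(9.261) = 1.834×10^-5 × 10520 = 0.193.

0.193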